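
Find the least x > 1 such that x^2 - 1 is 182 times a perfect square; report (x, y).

(x, y) = (27, 2)

First expand sqrt(182) as a continued fraction. With x_i = (sqrt(182) + m_i)/d_i and (m_0, d_0) = (0, 1): a_0 = floor(sqrt(182)) = 13, since 13^2 = 169 <= 182 < 196 = 14^2.
Iterate m_{i+1} = d_i*a_i - m_i, d_{i+1} = (182 - m_{i+1}^2)/d_i, a_{i+1} = floor((a_0 + m_{i+1})/d_{i+1}):
  m_1 = 1*13 - 0 = 13, d_1 = (182 - 13^2)/1 = 13/1 = 13, a_1 = floor((13 + 13)/13) = 2.
  m_2 = 13*2 - 13 = 13, d_2 = (182 - 13^2)/13 = 13/13 = 1, a_2 = floor((13 + 13)/1) = 26.
  m_3 = 1*26 - 13 = 13, d_3 = (182 - 13^2)/1 = 13/1 = 13: (m_3, d_3) = (m_1, d_1) = (13, 13), so from here the quotients repeat a_1, a_2; the period length is 2.
So sqrt(182) = [13; (2, 26)] with period length k = 2.
k is even, so the fundamental solution of x^2 - 182y^2 = 1 is (p_{k-1}, q_{k-1}) = (p_1, q_1); compute convergents through index 1.
Convergents (p_i = a_i*p_{i-1} + p_{i-2}, q_i = a_i*q_{i-1} + q_{i-2} with p_{-2}=0, p_{-1}=1, q_{-2}=1, q_{-1}=0):
  i=0: a_0=13, p_0 = 13*1 + 0 = 13, q_0 = 13*0 + 1 = 1.
  i=1: a_1=2, p_1 = 2*13 + 1 = 27, q_1 = 2*1 + 0 = 2.
Check: 27^2 - 182*2^2 = 729 - 728 = 1, so (x, y) = (27, 2) solves the equation, and by the theorem it is the least positive solution.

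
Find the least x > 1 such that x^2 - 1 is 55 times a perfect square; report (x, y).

First expand sqrt(55) as a continued fraction. With x_i = (sqrt(55) + m_i)/d_i and (m_0, d_0) = (0, 1): a_0 = floor(sqrt(55)) = 7, since 7^2 = 49 <= 55 < 64 = 8^2.
Iterate m_{i+1} = d_i*a_i - m_i, d_{i+1} = (55 - m_{i+1}^2)/d_i, a_{i+1} = floor((a_0 + m_{i+1})/d_{i+1}):
  m_1 = 1*7 - 0 = 7, d_1 = (55 - 7^2)/1 = 6/1 = 6, a_1 = floor((7 + 7)/6) = 2.
  m_2 = 6*2 - 7 = 5, d_2 = (55 - 5^2)/6 = 30/6 = 5, a_2 = floor((7 + 5)/5) = 2.
  m_3 = 5*2 - 5 = 5, d_3 = (55 - 5^2)/5 = 30/5 = 6, a_3 = floor((7 + 5)/6) = 2.
  m_4 = 6*2 - 5 = 7, d_4 = (55 - 7^2)/6 = 6/6 = 1, a_4 = floor((7 + 7)/1) = 14.
  m_5 = 1*14 - 7 = 7, d_5 = (55 - 7^2)/1 = 6/1 = 6: (m_5, d_5) = (m_1, d_1) = (7, 6), so from here the quotients repeat a_1, ..., a_4; the period length is 4.
So sqrt(55) = [7; (2, 2, 2, 14)] with period length k = 4.
k is even, so the fundamental solution of x^2 - 55y^2 = 1 is (p_{k-1}, q_{k-1}) = (p_3, q_3); compute convergents through index 3.
Convergents (p_i = a_i*p_{i-1} + p_{i-2}, q_i = a_i*q_{i-1} + q_{i-2} with p_{-2}=0, p_{-1}=1, q_{-2}=1, q_{-1}=0):
  i=0: a_0=7, p_0 = 7*1 + 0 = 7, q_0 = 7*0 + 1 = 1.
  i=1: a_1=2, p_1 = 2*7 + 1 = 15, q_1 = 2*1 + 0 = 2.
  i=2: a_2=2, p_2 = 2*15 + 7 = 37, q_2 = 2*2 + 1 = 5.
  i=3: a_3=2, p_3 = 2*37 + 15 = 89, q_3 = 2*5 + 2 = 12.
Check: 89^2 - 55*12^2 = 7921 - 7920 = 1, so (x, y) = (89, 12) solves the equation, and by the theorem it is the least positive solution.

(x, y) = (89, 12)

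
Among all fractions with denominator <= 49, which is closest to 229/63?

149/41

Expand x = 229/63 as a continued fraction with the Euclidean algorithm:
  229 = 3*63 + 40, so a_0 = 3.
  63 = 1*40 + 23, so a_1 = 1.
  40 = 1*23 + 17, so a_2 = 1.
  23 = 1*17 + 6, so a_3 = 1.
  17 = 2*6 + 5, so a_4 = 2.
  6 = 1*5 + 1, so a_5 = 1.
  5 = 5*1 + 0, so a_6 = 5.
so x = [3; 1, 1, 1, 2, 1, 5].
Convergents (p_i = a_i*p_{i-1} + p_{i-2}, q_i = a_i*q_{i-1} + q_{i-2} with p_{-2}=0, p_{-1}=1, q_{-2}=1, q_{-1}=0), until the denominator exceeds 49:
  i=0: a_0=3, p_0 = 3*1 + 0 = 3, q_0 = 3*0 + 1 = 1.
  i=1: a_1=1, p_1 = 1*3 + 1 = 4, q_1 = 1*1 + 0 = 1.
  i=2: a_2=1, p_2 = 1*4 + 3 = 7, q_2 = 1*1 + 1 = 2.
  i=3: a_3=1, p_3 = 1*7 + 4 = 11, q_3 = 1*2 + 1 = 3.
  i=4: a_4=2, p_4 = 2*11 + 7 = 29, q_4 = 2*3 + 2 = 8.
  i=5: a_5=1, p_5 = 1*29 + 11 = 40, q_5 = 1*8 + 3 = 11.
  i=6: a_6=5, p_6 = 5*40 + 29 = 229, q_6 = 5*11 + 8 = 63.
q_6 = 63 > 49, so the last convergent with denominator <= 49 is p_5/q_5 = 40/11.
The closest fraction with denominator <= 49 is either p_5/q_5 or the intermediate fraction (k*p_5 + p_4)/(k*q_5 + q_4) with the largest k >= 1 whose denominator stays <= 49; these approach x as k grows, and every other convergent or intermediate fraction in range is farther away.
Largest k: floor((49 - q_4)/q_5) = floor((49 - 8)/11) = 3.
That gives (3*40 + 29)/(3*11 + 8) = 149/41.
Compare the errors: |x - 40/11| = |229*11 - 40*63|/(63*11) = 1/693, and |x - 149/41| = |229*41 - 149*63|/(63*41) = 2/2583.
Cross-multiplying, 2*693 = 1386 < 2583 = 1*2583, so 2/2583 is smaller: the intermediate fraction 149/41 is closer to x than 40/11.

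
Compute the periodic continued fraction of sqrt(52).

Write x_i = (sqrt(52) + m_i)/d_i with (m_0, d_0) = (0, 1). a_0 = floor(sqrt(52)) = 7, since 7^2 = 49 <= 52 < 64 = 8^2.
Iterate m_{i+1} = d_i*a_i - m_i, d_{i+1} = (52 - m_{i+1}^2)/d_i, a_{i+1} = floor((a_0 + m_{i+1})/d_{i+1}):
  m_1 = 1*7 - 0 = 7, d_1 = (52 - 7^2)/1 = 3/1 = 3, a_1 = floor((7 + 7)/3) = 4.
  m_2 = 3*4 - 7 = 5, d_2 = (52 - 5^2)/3 = 27/3 = 9, a_2 = floor((7 + 5)/9) = 1.
  m_3 = 9*1 - 5 = 4, d_3 = (52 - 4^2)/9 = 36/9 = 4, a_3 = floor((7 + 4)/4) = 2.
  m_4 = 4*2 - 4 = 4, d_4 = (52 - 4^2)/4 = 36/4 = 9, a_4 = floor((7 + 4)/9) = 1.
  m_5 = 9*1 - 4 = 5, d_5 = (52 - 5^2)/9 = 27/9 = 3, a_5 = floor((7 + 5)/3) = 4.
  m_6 = 3*4 - 5 = 7, d_6 = (52 - 7^2)/3 = 3/3 = 1, a_6 = floor((7 + 7)/1) = 14.
  m_7 = 1*14 - 7 = 7, d_7 = (52 - 7^2)/1 = 3/1 = 3: (m_7, d_7) = (m_1, d_1) = (7, 3), so from here the quotients repeat a_1, ..., a_6; the period length is 6.
Hence the expansion of sqrt(52) is a_0 = 7 followed by the repeating block 4, 1, 2, 1, 4, 14 (period 6).

[7; (4, 1, 2, 1, 4, 14)]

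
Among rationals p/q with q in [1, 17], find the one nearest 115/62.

13/7

Expand x = 115/62 as a continued fraction with the Euclidean algorithm:
  115 = 1*62 + 53, so a_0 = 1.
  62 = 1*53 + 9, so a_1 = 1.
  53 = 5*9 + 8, so a_2 = 5.
  9 = 1*8 + 1, so a_3 = 1.
  8 = 8*1 + 0, so a_4 = 8.
so x = [1; 1, 5, 1, 8].
Convergents (p_i = a_i*p_{i-1} + p_{i-2}, q_i = a_i*q_{i-1} + q_{i-2} with p_{-2}=0, p_{-1}=1, q_{-2}=1, q_{-1}=0), until the denominator exceeds 17:
  i=0: a_0=1, p_0 = 1*1 + 0 = 1, q_0 = 1*0 + 1 = 1.
  i=1: a_1=1, p_1 = 1*1 + 1 = 2, q_1 = 1*1 + 0 = 1.
  i=2: a_2=5, p_2 = 5*2 + 1 = 11, q_2 = 5*1 + 1 = 6.
  i=3: a_3=1, p_3 = 1*11 + 2 = 13, q_3 = 1*6 + 1 = 7.
  i=4: a_4=8, p_4 = 8*13 + 11 = 115, q_4 = 8*7 + 6 = 62.
q_4 = 62 > 17, so the last convergent with denominator <= 17 is p_3/q_3 = 13/7.
The closest fraction with denominator <= 17 is either p_3/q_3 or the intermediate fraction (k*p_3 + p_2)/(k*q_3 + q_2) with the largest k >= 1 whose denominator stays <= 17; these approach x as k grows, and every other convergent or intermediate fraction in range is farther away.
Largest k: floor((17 - q_2)/q_3) = floor((17 - 6)/7) = 1.
That gives (1*13 + 11)/(1*7 + 6) = 24/13.
Compare the errors: |x - 13/7| = |115*7 - 13*62|/(62*7) = 1/434, and |x - 24/13| = |115*13 - 24*62|/(62*13) = 7/806.
Cross-multiplying, 1*806 = 806 < 3038 = 7*434, so 1/434 is smaller: the convergent 13/7 is closer to x than 24/13.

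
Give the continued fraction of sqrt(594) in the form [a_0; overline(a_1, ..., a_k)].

[24; overline(2, 1, 2, 5, 24, 5, 2, 1, 2, 48)]

Write x_i = (sqrt(594) + m_i)/d_i with (m_0, d_0) = (0, 1). a_0 = floor(sqrt(594)) = 24, since 24^2 = 576 <= 594 < 625 = 25^2.
Iterate m_{i+1} = d_i*a_i - m_i, d_{i+1} = (594 - m_{i+1}^2)/d_i, a_{i+1} = floor((a_0 + m_{i+1})/d_{i+1}):
  m_1 = 1*24 - 0 = 24, d_1 = (594 - 24^2)/1 = 18/1 = 18, a_1 = floor((24 + 24)/18) = 2.
  m_2 = 18*2 - 24 = 12, d_2 = (594 - 12^2)/18 = 450/18 = 25, a_2 = floor((24 + 12)/25) = 1.
  m_3 = 25*1 - 12 = 13, d_3 = (594 - 13^2)/25 = 425/25 = 17, a_3 = floor((24 + 13)/17) = 2.
  m_4 = 17*2 - 13 = 21, d_4 = (594 - 21^2)/17 = 153/17 = 9, a_4 = floor((24 + 21)/9) = 5.
  m_5 = 9*5 - 21 = 24, d_5 = (594 - 24^2)/9 = 18/9 = 2, a_5 = floor((24 + 24)/2) = 24.
  m_6 = 2*24 - 24 = 24, d_6 = (594 - 24^2)/2 = 18/2 = 9, a_6 = floor((24 + 24)/9) = 5.
  m_7 = 9*5 - 24 = 21, d_7 = (594 - 21^2)/9 = 153/9 = 17, a_7 = floor((24 + 21)/17) = 2.
  m_8 = 17*2 - 21 = 13, d_8 = (594 - 13^2)/17 = 425/17 = 25, a_8 = floor((24 + 13)/25) = 1.
  m_9 = 25*1 - 13 = 12, d_9 = (594 - 12^2)/25 = 450/25 = 18, a_9 = floor((24 + 12)/18) = 2.
  m_10 = 18*2 - 12 = 24, d_10 = (594 - 24^2)/18 = 18/18 = 1, a_10 = floor((24 + 24)/1) = 48.
  m_11 = 1*48 - 24 = 24, d_11 = (594 - 24^2)/1 = 18/1 = 18: (m_11, d_11) = (m_1, d_1) = (24, 18), so from here the quotients repeat a_1, ..., a_10; the period length is 10.
Hence the expansion of sqrt(594) is a_0 = 24 followed by the repeating block 2, 1, 2, 5, 24, 5, 2, 1, 2, 48 (period 10).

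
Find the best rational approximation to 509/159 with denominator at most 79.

Expand x = 509/159 as a continued fraction with the Euclidean algorithm:
  509 = 3*159 + 32, so a_0 = 3.
  159 = 4*32 + 31, so a_1 = 4.
  32 = 1*31 + 1, so a_2 = 1.
  31 = 31*1 + 0, so a_3 = 31.
so x = [3; 4, 1, 31].
Convergents (p_i = a_i*p_{i-1} + p_{i-2}, q_i = a_i*q_{i-1} + q_{i-2} with p_{-2}=0, p_{-1}=1, q_{-2}=1, q_{-1}=0), until the denominator exceeds 79:
  i=0: a_0=3, p_0 = 3*1 + 0 = 3, q_0 = 3*0 + 1 = 1.
  i=1: a_1=4, p_1 = 4*3 + 1 = 13, q_1 = 4*1 + 0 = 4.
  i=2: a_2=1, p_2 = 1*13 + 3 = 16, q_2 = 1*4 + 1 = 5.
  i=3: a_3=31, p_3 = 31*16 + 13 = 509, q_3 = 31*5 + 4 = 159.
q_3 = 159 > 79, so the last convergent with denominator <= 79 is p_2/q_2 = 16/5.
The closest fraction with denominator <= 79 is either p_2/q_2 or the intermediate fraction (k*p_2 + p_1)/(k*q_2 + q_1) with the largest k >= 1 whose denominator stays <= 79; these approach x as k grows, and every other convergent or intermediate fraction in range is farther away.
Largest k: floor((79 - q_1)/q_2) = floor((79 - 4)/5) = 15.
That gives (15*16 + 13)/(15*5 + 4) = 253/79.
Compare the errors: |x - 16/5| = |509*5 - 16*159|/(159*5) = 1/795, and |x - 253/79| = |509*79 - 253*159|/(159*79) = 16/12561.
Cross-multiplying, 1*12561 = 12561 < 12720 = 16*795, so 1/795 is smaller: the convergent 16/5 is closer to x than 253/79.

16/5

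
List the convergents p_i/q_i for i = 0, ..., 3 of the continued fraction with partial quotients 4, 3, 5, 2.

Using the convergent recurrence p_i = a_i*p_{i-1} + p_{i-2}, q_i = a_i*q_{i-1} + q_{i-2} with p_{-2}=0, p_{-1}=1, q_{-2}=1, q_{-1}=0:
  i=0: a_0=4, p_0 = 4*1 + 0 = 4, q_0 = 4*0 + 1 = 1.
  i=1: a_1=3, p_1 = 3*4 + 1 = 13, q_1 = 3*1 + 0 = 3.
  i=2: a_2=5, p_2 = 5*13 + 4 = 69, q_2 = 5*3 + 1 = 16.
  i=3: a_3=2, p_3 = 2*69 + 13 = 151, q_3 = 2*16 + 3 = 35.

4/1, 13/3, 69/16, 151/35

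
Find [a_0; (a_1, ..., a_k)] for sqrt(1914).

Write x_i = (sqrt(1914) + m_i)/d_i with (m_0, d_0) = (0, 1). a_0 = floor(sqrt(1914)) = 43, since 43^2 = 1849 <= 1914 < 1936 = 44^2.
Iterate m_{i+1} = d_i*a_i - m_i, d_{i+1} = (1914 - m_{i+1}^2)/d_i, a_{i+1} = floor((a_0 + m_{i+1})/d_{i+1}):
  m_1 = 1*43 - 0 = 43, d_1 = (1914 - 43^2)/1 = 65/1 = 65, a_1 = floor((43 + 43)/65) = 1.
  m_2 = 65*1 - 43 = 22, d_2 = (1914 - 22^2)/65 = 1430/65 = 22, a_2 = floor((43 + 22)/22) = 2.
  m_3 = 22*2 - 22 = 22, d_3 = (1914 - 22^2)/22 = 1430/22 = 65, a_3 = floor((43 + 22)/65) = 1.
  m_4 = 65*1 - 22 = 43, d_4 = (1914 - 43^2)/65 = 65/65 = 1, a_4 = floor((43 + 43)/1) = 86.
  m_5 = 1*86 - 43 = 43, d_5 = (1914 - 43^2)/1 = 65/1 = 65: (m_5, d_5) = (m_1, d_1) = (43, 65), so from here the quotients repeat a_1, ..., a_4; the period length is 4.
Hence the expansion of sqrt(1914) is a_0 = 43 followed by the repeating block 1, 2, 1, 86 (period 4).

[43; (1, 2, 1, 86)]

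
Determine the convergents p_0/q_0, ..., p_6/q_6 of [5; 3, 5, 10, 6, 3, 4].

Using the convergent recurrence p_i = a_i*p_{i-1} + p_{i-2}, q_i = a_i*q_{i-1} + q_{i-2} with p_{-2}=0, p_{-1}=1, q_{-2}=1, q_{-1}=0:
  i=0: a_0=5, p_0 = 5*1 + 0 = 5, q_0 = 5*0 + 1 = 1.
  i=1: a_1=3, p_1 = 3*5 + 1 = 16, q_1 = 3*1 + 0 = 3.
  i=2: a_2=5, p_2 = 5*16 + 5 = 85, q_2 = 5*3 + 1 = 16.
  i=3: a_3=10, p_3 = 10*85 + 16 = 866, q_3 = 10*16 + 3 = 163.
  i=4: a_4=6, p_4 = 6*866 + 85 = 5281, q_4 = 6*163 + 16 = 994.
  i=5: a_5=3, p_5 = 3*5281 + 866 = 16709, q_5 = 3*994 + 163 = 3145.
  i=6: a_6=4, p_6 = 4*16709 + 5281 = 72117, q_6 = 4*3145 + 994 = 13574.

5/1, 16/3, 85/16, 866/163, 5281/994, 16709/3145, 72117/13574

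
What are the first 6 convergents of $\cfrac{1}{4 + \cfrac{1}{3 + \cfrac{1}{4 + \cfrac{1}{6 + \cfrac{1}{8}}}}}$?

Using the convergent recurrence p_i = a_i*p_{i-1} + p_{i-2}, q_i = a_i*q_{i-1} + q_{i-2} with p_{-2}=0, p_{-1}=1, q_{-2}=1, q_{-1}=0:
  i=0: a_0=0, p_0 = 0*1 + 0 = 0, q_0 = 0*0 + 1 = 1.
  i=1: a_1=4, p_1 = 4*0 + 1 = 1, q_1 = 4*1 + 0 = 4.
  i=2: a_2=3, p_2 = 3*1 + 0 = 3, q_2 = 3*4 + 1 = 13.
  i=3: a_3=4, p_3 = 4*3 + 1 = 13, q_3 = 4*13 + 4 = 56.
  i=4: a_4=6, p_4 = 6*13 + 3 = 81, q_4 = 6*56 + 13 = 349.
  i=5: a_5=8, p_5 = 8*81 + 13 = 661, q_5 = 8*349 + 56 = 2848.

0/1, 1/4, 3/13, 13/56, 81/349, 661/2848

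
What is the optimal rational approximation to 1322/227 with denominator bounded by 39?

99/17

Expand x = 1322/227 as a continued fraction with the Euclidean algorithm:
  1322 = 5*227 + 187, so a_0 = 5.
  227 = 1*187 + 40, so a_1 = 1.
  187 = 4*40 + 27, so a_2 = 4.
  40 = 1*27 + 13, so a_3 = 1.
  27 = 2*13 + 1, so a_4 = 2.
  13 = 13*1 + 0, so a_5 = 13.
so x = [5; 1, 4, 1, 2, 13].
Convergents (p_i = a_i*p_{i-1} + p_{i-2}, q_i = a_i*q_{i-1} + q_{i-2} with p_{-2}=0, p_{-1}=1, q_{-2}=1, q_{-1}=0), until the denominator exceeds 39:
  i=0: a_0=5, p_0 = 5*1 + 0 = 5, q_0 = 5*0 + 1 = 1.
  i=1: a_1=1, p_1 = 1*5 + 1 = 6, q_1 = 1*1 + 0 = 1.
  i=2: a_2=4, p_2 = 4*6 + 5 = 29, q_2 = 4*1 + 1 = 5.
  i=3: a_3=1, p_3 = 1*29 + 6 = 35, q_3 = 1*5 + 1 = 6.
  i=4: a_4=2, p_4 = 2*35 + 29 = 99, q_4 = 2*6 + 5 = 17.
  i=5: a_5=13, p_5 = 13*99 + 35 = 1322, q_5 = 13*17 + 6 = 227.
q_5 = 227 > 39, so the last convergent with denominator <= 39 is p_4/q_4 = 99/17.
The closest fraction with denominator <= 39 is either p_4/q_4 or the intermediate fraction (k*p_4 + p_3)/(k*q_4 + q_3) with the largest k >= 1 whose denominator stays <= 39; these approach x as k grows, and every other convergent or intermediate fraction in range is farther away.
Largest k: floor((39 - q_3)/q_4) = floor((39 - 6)/17) = 1.
That gives (1*99 + 35)/(1*17 + 6) = 134/23.
Compare the errors: |x - 99/17| = |1322*17 - 99*227|/(227*17) = 1/3859, and |x - 134/23| = |1322*23 - 134*227|/(227*23) = 12/5221.
Cross-multiplying, 1*5221 = 5221 < 46308 = 12*3859, so 1/3859 is smaller: the convergent 99/17 is closer to x than 134/23.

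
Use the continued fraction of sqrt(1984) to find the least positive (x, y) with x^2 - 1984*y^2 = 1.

First expand sqrt(1984) as a continued fraction. With x_i = (sqrt(1984) + m_i)/d_i and (m_0, d_0) = (0, 1): a_0 = floor(sqrt(1984)) = 44, since 44^2 = 1936 <= 1984 < 2025 = 45^2.
Iterate m_{i+1} = d_i*a_i - m_i, d_{i+1} = (1984 - m_{i+1}^2)/d_i, a_{i+1} = floor((a_0 + m_{i+1})/d_{i+1}):
  m_1 = 1*44 - 0 = 44, d_1 = (1984 - 44^2)/1 = 48/1 = 48, a_1 = floor((44 + 44)/48) = 1.
  m_2 = 48*1 - 44 = 4, d_2 = (1984 - 4^2)/48 = 1968/48 = 41, a_2 = floor((44 + 4)/41) = 1.
  m_3 = 41*1 - 4 = 37, d_3 = (1984 - 37^2)/41 = 615/41 = 15, a_3 = floor((44 + 37)/15) = 5.
  m_4 = 15*5 - 37 = 38, d_4 = (1984 - 38^2)/15 = 540/15 = 36, a_4 = floor((44 + 38)/36) = 2.
  m_5 = 36*2 - 38 = 34, d_5 = (1984 - 34^2)/36 = 828/36 = 23, a_5 = floor((44 + 34)/23) = 3.
  m_6 = 23*3 - 34 = 35, d_6 = (1984 - 35^2)/23 = 759/23 = 33, a_6 = floor((44 + 35)/33) = 2.
  m_7 = 33*2 - 35 = 31, d_7 = (1984 - 31^2)/33 = 1023/33 = 31, a_7 = floor((44 + 31)/31) = 2.
  m_8 = 31*2 - 31 = 31, d_8 = (1984 - 31^2)/31 = 1023/31 = 33, a_8 = floor((44 + 31)/33) = 2.
  m_9 = 33*2 - 31 = 35, d_9 = (1984 - 35^2)/33 = 759/33 = 23, a_9 = floor((44 + 35)/23) = 3.
  m_10 = 23*3 - 35 = 34, d_10 = (1984 - 34^2)/23 = 828/23 = 36, a_10 = floor((44 + 34)/36) = 2.
  m_11 = 36*2 - 34 = 38, d_11 = (1984 - 38^2)/36 = 540/36 = 15, a_11 = floor((44 + 38)/15) = 5.
  m_12 = 15*5 - 38 = 37, d_12 = (1984 - 37^2)/15 = 615/15 = 41, a_12 = floor((44 + 37)/41) = 1.
  m_13 = 41*1 - 37 = 4, d_13 = (1984 - 4^2)/41 = 1968/41 = 48, a_13 = floor((44 + 4)/48) = 1.
  m_14 = 48*1 - 4 = 44, d_14 = (1984 - 44^2)/48 = 48/48 = 1, a_14 = floor((44 + 44)/1) = 88.
  m_15 = 1*88 - 44 = 44, d_15 = (1984 - 44^2)/1 = 48/1 = 48: (m_15, d_15) = (m_1, d_1) = (44, 48), so from here the quotients repeat a_1, ..., a_14; the period length is 14.
So sqrt(1984) = [44; (1, 1, 5, 2, 3, 2, 2, 2, 3, 2, 5, 1, 1, 88)] with period length k = 14.
k is even, so the fundamental solution of x^2 - 1984y^2 = 1 is (p_{k-1}, q_{k-1}) = (p_13, q_13); compute convergents through index 13.
Convergents (p_i = a_i*p_{i-1} + p_{i-2}, q_i = a_i*q_{i-1} + q_{i-2} with p_{-2}=0, p_{-1}=1, q_{-2}=1, q_{-1}=0):
  i=0: a_0=44, p_0 = 44*1 + 0 = 44, q_0 = 44*0 + 1 = 1.
  i=1: a_1=1, p_1 = 1*44 + 1 = 45, q_1 = 1*1 + 0 = 1.
  i=2: a_2=1, p_2 = 1*45 + 44 = 89, q_2 = 1*1 + 1 = 2.
  i=3: a_3=5, p_3 = 5*89 + 45 = 490, q_3 = 5*2 + 1 = 11.
  i=4: a_4=2, p_4 = 2*490 + 89 = 1069, q_4 = 2*11 + 2 = 24.
  i=5: a_5=3, p_5 = 3*1069 + 490 = 3697, q_5 = 3*24 + 11 = 83.
  i=6: a_6=2, p_6 = 2*3697 + 1069 = 8463, q_6 = 2*83 + 24 = 190.
  i=7: a_7=2, p_7 = 2*8463 + 3697 = 20623, q_7 = 2*190 + 83 = 463.
  i=8: a_8=2, p_8 = 2*20623 + 8463 = 49709, q_8 = 2*463 + 190 = 1116.
  i=9: a_9=3, p_9 = 3*49709 + 20623 = 169750, q_9 = 3*1116 + 463 = 3811.
  i=10: a_10=2, p_10 = 2*169750 + 49709 = 389209, q_10 = 2*3811 + 1116 = 8738.
  i=11: a_11=5, p_11 = 5*389209 + 169750 = 2115795, q_11 = 5*8738 + 3811 = 47501.
  i=12: a_12=1, p_12 = 1*2115795 + 389209 = 2505004, q_12 = 1*47501 + 8738 = 56239.
  i=13: a_13=1, p_13 = 1*2505004 + 2115795 = 4620799, q_13 = 1*56239 + 47501 = 103740.
Check: 4620799^2 - 1984*103740^2 = 21351783398401 - 21351783398400 = 1, so (x, y) = (4620799, 103740) solves the equation, and by the theorem it is the least positive solution.

(x, y) = (4620799, 103740)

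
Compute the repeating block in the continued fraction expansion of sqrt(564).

Write x_i = (sqrt(564) + m_i)/d_i with (m_0, d_0) = (0, 1). a_0 = floor(sqrt(564)) = 23, since 23^2 = 529 <= 564 < 576 = 24^2.
Iterate m_{i+1} = d_i*a_i - m_i, d_{i+1} = (564 - m_{i+1}^2)/d_i, a_{i+1} = floor((a_0 + m_{i+1})/d_{i+1}):
  m_1 = 1*23 - 0 = 23, d_1 = (564 - 23^2)/1 = 35/1 = 35, a_1 = floor((23 + 23)/35) = 1.
  m_2 = 35*1 - 23 = 12, d_2 = (564 - 12^2)/35 = 420/35 = 12, a_2 = floor((23 + 12)/12) = 2.
  m_3 = 12*2 - 12 = 12, d_3 = (564 - 12^2)/12 = 420/12 = 35, a_3 = floor((23 + 12)/35) = 1.
  m_4 = 35*1 - 12 = 23, d_4 = (564 - 23^2)/35 = 35/35 = 1, a_4 = floor((23 + 23)/1) = 46.
  m_5 = 1*46 - 23 = 23, d_5 = (564 - 23^2)/1 = 35/1 = 35: (m_5, d_5) = (m_1, d_1) = (23, 35), so from here the quotients repeat a_1, ..., a_4; the period length is 4.
Hence the expansion of sqrt(564) is a_0 = 23 followed by the repeating block 1, 2, 1, 46 (period 4).

[23; (1, 2, 1, 46)]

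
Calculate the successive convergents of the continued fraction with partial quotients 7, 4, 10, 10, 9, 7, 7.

7/1, 29/4, 297/41, 2999/414, 27288/3767, 194015/26783, 1385393/191248

Using the convergent recurrence p_i = a_i*p_{i-1} + p_{i-2}, q_i = a_i*q_{i-1} + q_{i-2} with p_{-2}=0, p_{-1}=1, q_{-2}=1, q_{-1}=0:
  i=0: a_0=7, p_0 = 7*1 + 0 = 7, q_0 = 7*0 + 1 = 1.
  i=1: a_1=4, p_1 = 4*7 + 1 = 29, q_1 = 4*1 + 0 = 4.
  i=2: a_2=10, p_2 = 10*29 + 7 = 297, q_2 = 10*4 + 1 = 41.
  i=3: a_3=10, p_3 = 10*297 + 29 = 2999, q_3 = 10*41 + 4 = 414.
  i=4: a_4=9, p_4 = 9*2999 + 297 = 27288, q_4 = 9*414 + 41 = 3767.
  i=5: a_5=7, p_5 = 7*27288 + 2999 = 194015, q_5 = 7*3767 + 414 = 26783.
  i=6: a_6=7, p_6 = 7*194015 + 27288 = 1385393, q_6 = 7*26783 + 3767 = 191248.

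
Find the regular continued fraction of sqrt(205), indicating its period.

[14; (3, 6, 1, 4, 1, 6, 3, 28)]

Write x_i = (sqrt(205) + m_i)/d_i with (m_0, d_0) = (0, 1). a_0 = floor(sqrt(205)) = 14, since 14^2 = 196 <= 205 < 225 = 15^2.
Iterate m_{i+1} = d_i*a_i - m_i, d_{i+1} = (205 - m_{i+1}^2)/d_i, a_{i+1} = floor((a_0 + m_{i+1})/d_{i+1}):
  m_1 = 1*14 - 0 = 14, d_1 = (205 - 14^2)/1 = 9/1 = 9, a_1 = floor((14 + 14)/9) = 3.
  m_2 = 9*3 - 14 = 13, d_2 = (205 - 13^2)/9 = 36/9 = 4, a_2 = floor((14 + 13)/4) = 6.
  m_3 = 4*6 - 13 = 11, d_3 = (205 - 11^2)/4 = 84/4 = 21, a_3 = floor((14 + 11)/21) = 1.
  m_4 = 21*1 - 11 = 10, d_4 = (205 - 10^2)/21 = 105/21 = 5, a_4 = floor((14 + 10)/5) = 4.
  m_5 = 5*4 - 10 = 10, d_5 = (205 - 10^2)/5 = 105/5 = 21, a_5 = floor((14 + 10)/21) = 1.
  m_6 = 21*1 - 10 = 11, d_6 = (205 - 11^2)/21 = 84/21 = 4, a_6 = floor((14 + 11)/4) = 6.
  m_7 = 4*6 - 11 = 13, d_7 = (205 - 13^2)/4 = 36/4 = 9, a_7 = floor((14 + 13)/9) = 3.
  m_8 = 9*3 - 13 = 14, d_8 = (205 - 14^2)/9 = 9/9 = 1, a_8 = floor((14 + 14)/1) = 28.
  m_9 = 1*28 - 14 = 14, d_9 = (205 - 14^2)/1 = 9/1 = 9: (m_9, d_9) = (m_1, d_1) = (14, 9), so from here the quotients repeat a_1, ..., a_8; the period length is 8.
Hence the expansion of sqrt(205) is a_0 = 14 followed by the repeating block 3, 6, 1, 4, 1, 6, 3, 28 (period 8).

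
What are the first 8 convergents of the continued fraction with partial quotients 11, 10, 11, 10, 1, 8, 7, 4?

Using the convergent recurrence p_i = a_i*p_{i-1} + p_{i-2}, q_i = a_i*q_{i-1} + q_{i-2} with p_{-2}=0, p_{-1}=1, q_{-2}=1, q_{-1}=0:
  i=0: a_0=11, p_0 = 11*1 + 0 = 11, q_0 = 11*0 + 1 = 1.
  i=1: a_1=10, p_1 = 10*11 + 1 = 111, q_1 = 10*1 + 0 = 10.
  i=2: a_2=11, p_2 = 11*111 + 11 = 1232, q_2 = 11*10 + 1 = 111.
  i=3: a_3=10, p_3 = 10*1232 + 111 = 12431, q_3 = 10*111 + 10 = 1120.
  i=4: a_4=1, p_4 = 1*12431 + 1232 = 13663, q_4 = 1*1120 + 111 = 1231.
  i=5: a_5=8, p_5 = 8*13663 + 12431 = 121735, q_5 = 8*1231 + 1120 = 10968.
  i=6: a_6=7, p_6 = 7*121735 + 13663 = 865808, q_6 = 7*10968 + 1231 = 78007.
  i=7: a_7=4, p_7 = 4*865808 + 121735 = 3584967, q_7 = 4*78007 + 10968 = 322996.

11/1, 111/10, 1232/111, 12431/1120, 13663/1231, 121735/10968, 865808/78007, 3584967/322996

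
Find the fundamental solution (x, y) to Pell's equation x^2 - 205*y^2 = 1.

First expand sqrt(205) as a continued fraction. With x_i = (sqrt(205) + m_i)/d_i and (m_0, d_0) = (0, 1): a_0 = floor(sqrt(205)) = 14, since 14^2 = 196 <= 205 < 225 = 15^2.
Iterate m_{i+1} = d_i*a_i - m_i, d_{i+1} = (205 - m_{i+1}^2)/d_i, a_{i+1} = floor((a_0 + m_{i+1})/d_{i+1}):
  m_1 = 1*14 - 0 = 14, d_1 = (205 - 14^2)/1 = 9/1 = 9, a_1 = floor((14 + 14)/9) = 3.
  m_2 = 9*3 - 14 = 13, d_2 = (205 - 13^2)/9 = 36/9 = 4, a_2 = floor((14 + 13)/4) = 6.
  m_3 = 4*6 - 13 = 11, d_3 = (205 - 11^2)/4 = 84/4 = 21, a_3 = floor((14 + 11)/21) = 1.
  m_4 = 21*1 - 11 = 10, d_4 = (205 - 10^2)/21 = 105/21 = 5, a_4 = floor((14 + 10)/5) = 4.
  m_5 = 5*4 - 10 = 10, d_5 = (205 - 10^2)/5 = 105/5 = 21, a_5 = floor((14 + 10)/21) = 1.
  m_6 = 21*1 - 10 = 11, d_6 = (205 - 11^2)/21 = 84/21 = 4, a_6 = floor((14 + 11)/4) = 6.
  m_7 = 4*6 - 11 = 13, d_7 = (205 - 13^2)/4 = 36/4 = 9, a_7 = floor((14 + 13)/9) = 3.
  m_8 = 9*3 - 13 = 14, d_8 = (205 - 14^2)/9 = 9/9 = 1, a_8 = floor((14 + 14)/1) = 28.
  m_9 = 1*28 - 14 = 14, d_9 = (205 - 14^2)/1 = 9/1 = 9: (m_9, d_9) = (m_1, d_1) = (14, 9), so from here the quotients repeat a_1, ..., a_8; the period length is 8.
So sqrt(205) = [14; (3, 6, 1, 4, 1, 6, 3, 28)] with period length k = 8.
k is even, so the fundamental solution of x^2 - 205y^2 = 1 is (p_{k-1}, q_{k-1}) = (p_7, q_7); compute convergents through index 7.
Convergents (p_i = a_i*p_{i-1} + p_{i-2}, q_i = a_i*q_{i-1} + q_{i-2} with p_{-2}=0, p_{-1}=1, q_{-2}=1, q_{-1}=0):
  i=0: a_0=14, p_0 = 14*1 + 0 = 14, q_0 = 14*0 + 1 = 1.
  i=1: a_1=3, p_1 = 3*14 + 1 = 43, q_1 = 3*1 + 0 = 3.
  i=2: a_2=6, p_2 = 6*43 + 14 = 272, q_2 = 6*3 + 1 = 19.
  i=3: a_3=1, p_3 = 1*272 + 43 = 315, q_3 = 1*19 + 3 = 22.
  i=4: a_4=4, p_4 = 4*315 + 272 = 1532, q_4 = 4*22 + 19 = 107.
  i=5: a_5=1, p_5 = 1*1532 + 315 = 1847, q_5 = 1*107 + 22 = 129.
  i=6: a_6=6, p_6 = 6*1847 + 1532 = 12614, q_6 = 6*129 + 107 = 881.
  i=7: a_7=3, p_7 = 3*12614 + 1847 = 39689, q_7 = 3*881 + 129 = 2772.
Check: 39689^2 - 205*2772^2 = 1575216721 - 1575216720 = 1, so (x, y) = (39689, 2772) solves the equation, and by the theorem it is the least positive solution.

(x, y) = (39689, 2772)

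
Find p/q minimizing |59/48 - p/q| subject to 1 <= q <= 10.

11/9

Expand x = 59/48 as a continued fraction with the Euclidean algorithm:
  59 = 1*48 + 11, so a_0 = 1.
  48 = 4*11 + 4, so a_1 = 4.
  11 = 2*4 + 3, so a_2 = 2.
  4 = 1*3 + 1, so a_3 = 1.
  3 = 3*1 + 0, so a_4 = 3.
so x = [1; 4, 2, 1, 3].
Convergents (p_i = a_i*p_{i-1} + p_{i-2}, q_i = a_i*q_{i-1} + q_{i-2} with p_{-2}=0, p_{-1}=1, q_{-2}=1, q_{-1}=0), until the denominator exceeds 10:
  i=0: a_0=1, p_0 = 1*1 + 0 = 1, q_0 = 1*0 + 1 = 1.
  i=1: a_1=4, p_1 = 4*1 + 1 = 5, q_1 = 4*1 + 0 = 4.
  i=2: a_2=2, p_2 = 2*5 + 1 = 11, q_2 = 2*4 + 1 = 9.
  i=3: a_3=1, p_3 = 1*11 + 5 = 16, q_3 = 1*9 + 4 = 13.
q_3 = 13 > 10, so the last convergent with denominator <= 10 is p_2/q_2 = 11/9.
The closest fraction with denominator <= 10 is either p_2/q_2 or the intermediate fraction (k*p_2 + p_1)/(k*q_2 + q_1) with the largest k >= 1 whose denominator stays <= 10; these approach x as k grows, and every other convergent or intermediate fraction in range is farther away.
Largest k: floor((10 - q_1)/q_2) = floor((10 - 4)/9) = 0.
Since k = 0, no intermediate fraction beyond p_2/q_2 has denominator <= 10, so the convergent 11/9 is the closest (its error is |59*9 - 11*48|/(48*9) = 3/432).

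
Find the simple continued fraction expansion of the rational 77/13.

[5; 1, 12]

Run the Euclidean algorithm on 77 and 13; the successive quotients are the partial quotients a_0, a_1, ... (each step inverts the fractional part left over by the previous one):
  77 = 5*13 + 12, so a_0 = 5.
  13 = 1*12 + 1, so a_1 = 1.
  12 = 12*1 + 0, so a_2 = 12.
The remainder reaches 0 after 3 divisions, so the expansion has 3 partial quotients, read off in order.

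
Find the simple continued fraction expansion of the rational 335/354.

Run the Euclidean algorithm on 335 and 354; the successive quotients are the partial quotients a_0, a_1, ... (each step inverts the fractional part left over by the previous one):
  335 = 0*354 + 335, so a_0 = 0.
  354 = 1*335 + 19, so a_1 = 1.
  335 = 17*19 + 12, so a_2 = 17.
  19 = 1*12 + 7, so a_3 = 1.
  12 = 1*7 + 5, so a_4 = 1.
  7 = 1*5 + 2, so a_5 = 1.
  5 = 2*2 + 1, so a_6 = 2.
  2 = 2*1 + 0, so a_7 = 2.
The remainder reaches 0 after 8 divisions, so the expansion has 8 partial quotients, read off in order.

[0; 1, 17, 1, 1, 1, 2, 2]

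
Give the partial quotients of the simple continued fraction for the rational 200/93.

Run the Euclidean algorithm on 200 and 93; the successive quotients are the partial quotients a_0, a_1, ... (each step inverts the fractional part left over by the previous one):
  200 = 2*93 + 14, so a_0 = 2.
  93 = 6*14 + 9, so a_1 = 6.
  14 = 1*9 + 5, so a_2 = 1.
  9 = 1*5 + 4, so a_3 = 1.
  5 = 1*4 + 1, so a_4 = 1.
  4 = 4*1 + 0, so a_5 = 4.
The remainder reaches 0 after 6 divisions, so the expansion has 6 partial quotients, read off in order.

[2; 6, 1, 1, 1, 4]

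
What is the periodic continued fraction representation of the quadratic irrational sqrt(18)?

[4; (4, 8)]

Write x_i = (sqrt(18) + m_i)/d_i with (m_0, d_0) = (0, 1). a_0 = floor(sqrt(18)) = 4, since 4^2 = 16 <= 18 < 25 = 5^2.
Iterate m_{i+1} = d_i*a_i - m_i, d_{i+1} = (18 - m_{i+1}^2)/d_i, a_{i+1} = floor((a_0 + m_{i+1})/d_{i+1}):
  m_1 = 1*4 - 0 = 4, d_1 = (18 - 4^2)/1 = 2/1 = 2, a_1 = floor((4 + 4)/2) = 4.
  m_2 = 2*4 - 4 = 4, d_2 = (18 - 4^2)/2 = 2/2 = 1, a_2 = floor((4 + 4)/1) = 8.
  m_3 = 1*8 - 4 = 4, d_3 = (18 - 4^2)/1 = 2/1 = 2: (m_3, d_3) = (m_1, d_1) = (4, 2), so from here the quotients repeat a_1, a_2; the period length is 2.
Hence the expansion of sqrt(18) is a_0 = 4 followed by the repeating block 4, 8 (period 2).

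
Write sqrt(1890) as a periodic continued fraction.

[43; (2, 9, 6, 9, 2, 86)]

Write x_i = (sqrt(1890) + m_i)/d_i with (m_0, d_0) = (0, 1). a_0 = floor(sqrt(1890)) = 43, since 43^2 = 1849 <= 1890 < 1936 = 44^2.
Iterate m_{i+1} = d_i*a_i - m_i, d_{i+1} = (1890 - m_{i+1}^2)/d_i, a_{i+1} = floor((a_0 + m_{i+1})/d_{i+1}):
  m_1 = 1*43 - 0 = 43, d_1 = (1890 - 43^2)/1 = 41/1 = 41, a_1 = floor((43 + 43)/41) = 2.
  m_2 = 41*2 - 43 = 39, d_2 = (1890 - 39^2)/41 = 369/41 = 9, a_2 = floor((43 + 39)/9) = 9.
  m_3 = 9*9 - 39 = 42, d_3 = (1890 - 42^2)/9 = 126/9 = 14, a_3 = floor((43 + 42)/14) = 6.
  m_4 = 14*6 - 42 = 42, d_4 = (1890 - 42^2)/14 = 126/14 = 9, a_4 = floor((43 + 42)/9) = 9.
  m_5 = 9*9 - 42 = 39, d_5 = (1890 - 39^2)/9 = 369/9 = 41, a_5 = floor((43 + 39)/41) = 2.
  m_6 = 41*2 - 39 = 43, d_6 = (1890 - 43^2)/41 = 41/41 = 1, a_6 = floor((43 + 43)/1) = 86.
  m_7 = 1*86 - 43 = 43, d_7 = (1890 - 43^2)/1 = 41/1 = 41: (m_7, d_7) = (m_1, d_1) = (43, 41), so from here the quotients repeat a_1, ..., a_6; the period length is 6.
Hence the expansion of sqrt(1890) is a_0 = 43 followed by the repeating block 2, 9, 6, 9, 2, 86 (period 6).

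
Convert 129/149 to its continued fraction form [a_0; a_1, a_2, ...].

Run the Euclidean algorithm on 129 and 149; the successive quotients are the partial quotients a_0, a_1, ... (each step inverts the fractional part left over by the previous one):
  129 = 0*149 + 129, so a_0 = 0.
  149 = 1*129 + 20, so a_1 = 1.
  129 = 6*20 + 9, so a_2 = 6.
  20 = 2*9 + 2, so a_3 = 2.
  9 = 4*2 + 1, so a_4 = 4.
  2 = 2*1 + 0, so a_5 = 2.
The remainder reaches 0 after 6 divisions, so the expansion has 6 partial quotients, read off in order.

[0; 1, 6, 2, 4, 2]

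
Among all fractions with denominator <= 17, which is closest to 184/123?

3/2

Expand x = 184/123 as a continued fraction with the Euclidean algorithm:
  184 = 1*123 + 61, so a_0 = 1.
  123 = 2*61 + 1, so a_1 = 2.
  61 = 61*1 + 0, so a_2 = 61.
so x = [1; 2, 61].
Convergents (p_i = a_i*p_{i-1} + p_{i-2}, q_i = a_i*q_{i-1} + q_{i-2} with p_{-2}=0, p_{-1}=1, q_{-2}=1, q_{-1}=0), until the denominator exceeds 17:
  i=0: a_0=1, p_0 = 1*1 + 0 = 1, q_0 = 1*0 + 1 = 1.
  i=1: a_1=2, p_1 = 2*1 + 1 = 3, q_1 = 2*1 + 0 = 2.
  i=2: a_2=61, p_2 = 61*3 + 1 = 184, q_2 = 61*2 + 1 = 123.
q_2 = 123 > 17, so the last convergent with denominator <= 17 is p_1/q_1 = 3/2.
The closest fraction with denominator <= 17 is either p_1/q_1 or the intermediate fraction (k*p_1 + p_0)/(k*q_1 + q_0) with the largest k >= 1 whose denominator stays <= 17; these approach x as k grows, and every other convergent or intermediate fraction in range is farther away.
Largest k: floor((17 - q_0)/q_1) = floor((17 - 1)/2) = 8.
That gives (8*3 + 1)/(8*2 + 1) = 25/17.
Compare the errors: |x - 3/2| = |184*2 - 3*123|/(123*2) = 1/246, and |x - 25/17| = |184*17 - 25*123|/(123*17) = 53/2091.
Cross-multiplying, 1*2091 = 2091 < 13038 = 53*246, so 1/246 is smaller: the convergent 3/2 is closer to x than 25/17.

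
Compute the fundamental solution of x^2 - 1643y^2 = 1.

(x, y) = (8958, 221)

First expand sqrt(1643) as a continued fraction. With x_i = (sqrt(1643) + m_i)/d_i and (m_0, d_0) = (0, 1): a_0 = floor(sqrt(1643)) = 40, since 40^2 = 1600 <= 1643 < 1681 = 41^2.
Iterate m_{i+1} = d_i*a_i - m_i, d_{i+1} = (1643 - m_{i+1}^2)/d_i, a_{i+1} = floor((a_0 + m_{i+1})/d_{i+1}):
  m_1 = 1*40 - 0 = 40, d_1 = (1643 - 40^2)/1 = 43/1 = 43, a_1 = floor((40 + 40)/43) = 1.
  m_2 = 43*1 - 40 = 3, d_2 = (1643 - 3^2)/43 = 1634/43 = 38, a_2 = floor((40 + 3)/38) = 1.
  m_3 = 38*1 - 3 = 35, d_3 = (1643 - 35^2)/38 = 418/38 = 11, a_3 = floor((40 + 35)/11) = 6.
  m_4 = 11*6 - 35 = 31, d_4 = (1643 - 31^2)/11 = 682/11 = 62, a_4 = floor((40 + 31)/62) = 1.
  m_5 = 62*1 - 31 = 31, d_5 = (1643 - 31^2)/62 = 682/62 = 11, a_5 = floor((40 + 31)/11) = 6.
  m_6 = 11*6 - 31 = 35, d_6 = (1643 - 35^2)/11 = 418/11 = 38, a_6 = floor((40 + 35)/38) = 1.
  m_7 = 38*1 - 35 = 3, d_7 = (1643 - 3^2)/38 = 1634/38 = 43, a_7 = floor((40 + 3)/43) = 1.
  m_8 = 43*1 - 3 = 40, d_8 = (1643 - 40^2)/43 = 43/43 = 1, a_8 = floor((40 + 40)/1) = 80.
  m_9 = 1*80 - 40 = 40, d_9 = (1643 - 40^2)/1 = 43/1 = 43: (m_9, d_9) = (m_1, d_1) = (40, 43), so from here the quotients repeat a_1, ..., a_8; the period length is 8.
So sqrt(1643) = [40; (1, 1, 6, 1, 6, 1, 1, 80)] with period length k = 8.
k is even, so the fundamental solution of x^2 - 1643y^2 = 1 is (p_{k-1}, q_{k-1}) = (p_7, q_7); compute convergents through index 7.
Convergents (p_i = a_i*p_{i-1} + p_{i-2}, q_i = a_i*q_{i-1} + q_{i-2} with p_{-2}=0, p_{-1}=1, q_{-2}=1, q_{-1}=0):
  i=0: a_0=40, p_0 = 40*1 + 0 = 40, q_0 = 40*0 + 1 = 1.
  i=1: a_1=1, p_1 = 1*40 + 1 = 41, q_1 = 1*1 + 0 = 1.
  i=2: a_2=1, p_2 = 1*41 + 40 = 81, q_2 = 1*1 + 1 = 2.
  i=3: a_3=6, p_3 = 6*81 + 41 = 527, q_3 = 6*2 + 1 = 13.
  i=4: a_4=1, p_4 = 1*527 + 81 = 608, q_4 = 1*13 + 2 = 15.
  i=5: a_5=6, p_5 = 6*608 + 527 = 4175, q_5 = 6*15 + 13 = 103.
  i=6: a_6=1, p_6 = 1*4175 + 608 = 4783, q_6 = 1*103 + 15 = 118.
  i=7: a_7=1, p_7 = 1*4783 + 4175 = 8958, q_7 = 1*118 + 103 = 221.
Check: 8958^2 - 1643*221^2 = 80245764 - 80245763 = 1, so (x, y) = (8958, 221) solves the equation, and by the theorem it is the least positive solution.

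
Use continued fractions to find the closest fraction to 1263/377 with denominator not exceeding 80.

67/20

Expand x = 1263/377 as a continued fraction with the Euclidean algorithm:
  1263 = 3*377 + 132, so a_0 = 3.
  377 = 2*132 + 113, so a_1 = 2.
  132 = 1*113 + 19, so a_2 = 1.
  113 = 5*19 + 18, so a_3 = 5.
  19 = 1*18 + 1, so a_4 = 1.
  18 = 18*1 + 0, so a_5 = 18.
so x = [3; 2, 1, 5, 1, 18].
Convergents (p_i = a_i*p_{i-1} + p_{i-2}, q_i = a_i*q_{i-1} + q_{i-2} with p_{-2}=0, p_{-1}=1, q_{-2}=1, q_{-1}=0), until the denominator exceeds 80:
  i=0: a_0=3, p_0 = 3*1 + 0 = 3, q_0 = 3*0 + 1 = 1.
  i=1: a_1=2, p_1 = 2*3 + 1 = 7, q_1 = 2*1 + 0 = 2.
  i=2: a_2=1, p_2 = 1*7 + 3 = 10, q_2 = 1*2 + 1 = 3.
  i=3: a_3=5, p_3 = 5*10 + 7 = 57, q_3 = 5*3 + 2 = 17.
  i=4: a_4=1, p_4 = 1*57 + 10 = 67, q_4 = 1*17 + 3 = 20.
  i=5: a_5=18, p_5 = 18*67 + 57 = 1263, q_5 = 18*20 + 17 = 377.
q_5 = 377 > 80, so the last convergent with denominator <= 80 is p_4/q_4 = 67/20.
The closest fraction with denominator <= 80 is either p_4/q_4 or the intermediate fraction (k*p_4 + p_3)/(k*q_4 + q_3) with the largest k >= 1 whose denominator stays <= 80; these approach x as k grows, and every other convergent or intermediate fraction in range is farther away.
Largest k: floor((80 - q_3)/q_4) = floor((80 - 17)/20) = 3.
That gives (3*67 + 57)/(3*20 + 17) = 258/77.
Compare the errors: |x - 67/20| = |1263*20 - 67*377|/(377*20) = 1/7540, and |x - 258/77| = |1263*77 - 258*377|/(377*77) = 15/29029.
Cross-multiplying, 1*29029 = 29029 < 113100 = 15*7540, so 1/7540 is smaller: the convergent 67/20 is closer to x than 258/77.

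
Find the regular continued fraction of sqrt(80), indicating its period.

[8; (1, 16)]

Write x_i = (sqrt(80) + m_i)/d_i with (m_0, d_0) = (0, 1). a_0 = floor(sqrt(80)) = 8, since 8^2 = 64 <= 80 < 81 = 9^2.
Iterate m_{i+1} = d_i*a_i - m_i, d_{i+1} = (80 - m_{i+1}^2)/d_i, a_{i+1} = floor((a_0 + m_{i+1})/d_{i+1}):
  m_1 = 1*8 - 0 = 8, d_1 = (80 - 8^2)/1 = 16/1 = 16, a_1 = floor((8 + 8)/16) = 1.
  m_2 = 16*1 - 8 = 8, d_2 = (80 - 8^2)/16 = 16/16 = 1, a_2 = floor((8 + 8)/1) = 16.
  m_3 = 1*16 - 8 = 8, d_3 = (80 - 8^2)/1 = 16/1 = 16: (m_3, d_3) = (m_1, d_1) = (8, 16), so from here the quotients repeat a_1, a_2; the period length is 2.
Hence the expansion of sqrt(80) is a_0 = 8 followed by the repeating block 1, 16 (period 2).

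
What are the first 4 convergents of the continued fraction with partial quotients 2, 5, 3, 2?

2/1, 11/5, 35/16, 81/37

Using the convergent recurrence p_i = a_i*p_{i-1} + p_{i-2}, q_i = a_i*q_{i-1} + q_{i-2} with p_{-2}=0, p_{-1}=1, q_{-2}=1, q_{-1}=0:
  i=0: a_0=2, p_0 = 2*1 + 0 = 2, q_0 = 2*0 + 1 = 1.
  i=1: a_1=5, p_1 = 5*2 + 1 = 11, q_1 = 5*1 + 0 = 5.
  i=2: a_2=3, p_2 = 3*11 + 2 = 35, q_2 = 3*5 + 1 = 16.
  i=3: a_3=2, p_3 = 2*35 + 11 = 81, q_3 = 2*16 + 5 = 37.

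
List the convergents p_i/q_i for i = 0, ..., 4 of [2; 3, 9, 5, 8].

Using the convergent recurrence p_i = a_i*p_{i-1} + p_{i-2}, q_i = a_i*q_{i-1} + q_{i-2} with p_{-2}=0, p_{-1}=1, q_{-2}=1, q_{-1}=0:
  i=0: a_0=2, p_0 = 2*1 + 0 = 2, q_0 = 2*0 + 1 = 1.
  i=1: a_1=3, p_1 = 3*2 + 1 = 7, q_1 = 3*1 + 0 = 3.
  i=2: a_2=9, p_2 = 9*7 + 2 = 65, q_2 = 9*3 + 1 = 28.
  i=3: a_3=5, p_3 = 5*65 + 7 = 332, q_3 = 5*28 + 3 = 143.
  i=4: a_4=8, p_4 = 8*332 + 65 = 2721, q_4 = 8*143 + 28 = 1172.

2/1, 7/3, 65/28, 332/143, 2721/1172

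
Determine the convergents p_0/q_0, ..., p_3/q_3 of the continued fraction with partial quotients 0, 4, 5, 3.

0/1, 1/4, 5/21, 16/67

Using the convergent recurrence p_i = a_i*p_{i-1} + p_{i-2}, q_i = a_i*q_{i-1} + q_{i-2} with p_{-2}=0, p_{-1}=1, q_{-2}=1, q_{-1}=0:
  i=0: a_0=0, p_0 = 0*1 + 0 = 0, q_0 = 0*0 + 1 = 1.
  i=1: a_1=4, p_1 = 4*0 + 1 = 1, q_1 = 4*1 + 0 = 4.
  i=2: a_2=5, p_2 = 5*1 + 0 = 5, q_2 = 5*4 + 1 = 21.
  i=3: a_3=3, p_3 = 3*5 + 1 = 16, q_3 = 3*21 + 4 = 67.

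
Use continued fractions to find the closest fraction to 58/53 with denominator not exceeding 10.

Expand x = 58/53 as a continued fraction with the Euclidean algorithm:
  58 = 1*53 + 5, so a_0 = 1.
  53 = 10*5 + 3, so a_1 = 10.
  5 = 1*3 + 2, so a_2 = 1.
  3 = 1*2 + 1, so a_3 = 1.
  2 = 2*1 + 0, so a_4 = 2.
so x = [1; 10, 1, 1, 2].
Convergents (p_i = a_i*p_{i-1} + p_{i-2}, q_i = a_i*q_{i-1} + q_{i-2} with p_{-2}=0, p_{-1}=1, q_{-2}=1, q_{-1}=0), until the denominator exceeds 10:
  i=0: a_0=1, p_0 = 1*1 + 0 = 1, q_0 = 1*0 + 1 = 1.
  i=1: a_1=10, p_1 = 10*1 + 1 = 11, q_1 = 10*1 + 0 = 10.
  i=2: a_2=1, p_2 = 1*11 + 1 = 12, q_2 = 1*10 + 1 = 11.
q_2 = 11 > 10, so the last convergent with denominator <= 10 is p_1/q_1 = 11/10.
The closest fraction with denominator <= 10 is either p_1/q_1 or the intermediate fraction (k*p_1 + p_0)/(k*q_1 + q_0) with the largest k >= 1 whose denominator stays <= 10; these approach x as k grows, and every other convergent or intermediate fraction in range is farther away.
Largest k: floor((10 - q_0)/q_1) = floor((10 - 1)/10) = 0.
Since k = 0, no intermediate fraction beyond p_1/q_1 has denominator <= 10, so the convergent 11/10 is the closest (its error is |58*10 - 11*53|/(53*10) = 3/530).

11/10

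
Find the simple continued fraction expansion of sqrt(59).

[7; (1, 2, 7, 2, 1, 14)]

Write x_i = (sqrt(59) + m_i)/d_i with (m_0, d_0) = (0, 1). a_0 = floor(sqrt(59)) = 7, since 7^2 = 49 <= 59 < 64 = 8^2.
Iterate m_{i+1} = d_i*a_i - m_i, d_{i+1} = (59 - m_{i+1}^2)/d_i, a_{i+1} = floor((a_0 + m_{i+1})/d_{i+1}):
  m_1 = 1*7 - 0 = 7, d_1 = (59 - 7^2)/1 = 10/1 = 10, a_1 = floor((7 + 7)/10) = 1.
  m_2 = 10*1 - 7 = 3, d_2 = (59 - 3^2)/10 = 50/10 = 5, a_2 = floor((7 + 3)/5) = 2.
  m_3 = 5*2 - 3 = 7, d_3 = (59 - 7^2)/5 = 10/5 = 2, a_3 = floor((7 + 7)/2) = 7.
  m_4 = 2*7 - 7 = 7, d_4 = (59 - 7^2)/2 = 10/2 = 5, a_4 = floor((7 + 7)/5) = 2.
  m_5 = 5*2 - 7 = 3, d_5 = (59 - 3^2)/5 = 50/5 = 10, a_5 = floor((7 + 3)/10) = 1.
  m_6 = 10*1 - 3 = 7, d_6 = (59 - 7^2)/10 = 10/10 = 1, a_6 = floor((7 + 7)/1) = 14.
  m_7 = 1*14 - 7 = 7, d_7 = (59 - 7^2)/1 = 10/1 = 10: (m_7, d_7) = (m_1, d_1) = (7, 10), so from here the quotients repeat a_1, ..., a_6; the period length is 6.
Hence the expansion of sqrt(59) is a_0 = 7 followed by the repeating block 1, 2, 7, 2, 1, 14 (period 6).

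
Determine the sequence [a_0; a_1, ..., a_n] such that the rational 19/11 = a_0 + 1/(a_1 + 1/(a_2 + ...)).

[1; 1, 2, 1, 2]

Run the Euclidean algorithm on 19 and 11; the successive quotients are the partial quotients a_0, a_1, ... (each step inverts the fractional part left over by the previous one):
  19 = 1*11 + 8, so a_0 = 1.
  11 = 1*8 + 3, so a_1 = 1.
  8 = 2*3 + 2, so a_2 = 2.
  3 = 1*2 + 1, so a_3 = 1.
  2 = 2*1 + 0, so a_4 = 2.
The remainder reaches 0 after 5 divisions, so the expansion has 5 partial quotients, read off in order.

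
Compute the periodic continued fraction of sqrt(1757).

Write x_i = (sqrt(1757) + m_i)/d_i with (m_0, d_0) = (0, 1). a_0 = floor(sqrt(1757)) = 41, since 41^2 = 1681 <= 1757 < 1764 = 42^2.
Iterate m_{i+1} = d_i*a_i - m_i, d_{i+1} = (1757 - m_{i+1}^2)/d_i, a_{i+1} = floor((a_0 + m_{i+1})/d_{i+1}):
  m_1 = 1*41 - 0 = 41, d_1 = (1757 - 41^2)/1 = 76/1 = 76, a_1 = floor((41 + 41)/76) = 1.
  m_2 = 76*1 - 41 = 35, d_2 = (1757 - 35^2)/76 = 532/76 = 7, a_2 = floor((41 + 35)/7) = 10.
  m_3 = 7*10 - 35 = 35, d_3 = (1757 - 35^2)/7 = 532/7 = 76, a_3 = floor((41 + 35)/76) = 1.
  m_4 = 76*1 - 35 = 41, d_4 = (1757 - 41^2)/76 = 76/76 = 1, a_4 = floor((41 + 41)/1) = 82.
  m_5 = 1*82 - 41 = 41, d_5 = (1757 - 41^2)/1 = 76/1 = 76: (m_5, d_5) = (m_1, d_1) = (41, 76), so from here the quotients repeat a_1, ..., a_4; the period length is 4.
Hence the expansion of sqrt(1757) is a_0 = 41 followed by the repeating block 1, 10, 1, 82 (period 4).

[41; (1, 10, 1, 82)]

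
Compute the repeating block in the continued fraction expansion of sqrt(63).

[7; (1, 14)]

Write x_i = (sqrt(63) + m_i)/d_i with (m_0, d_0) = (0, 1). a_0 = floor(sqrt(63)) = 7, since 7^2 = 49 <= 63 < 64 = 8^2.
Iterate m_{i+1} = d_i*a_i - m_i, d_{i+1} = (63 - m_{i+1}^2)/d_i, a_{i+1} = floor((a_0 + m_{i+1})/d_{i+1}):
  m_1 = 1*7 - 0 = 7, d_1 = (63 - 7^2)/1 = 14/1 = 14, a_1 = floor((7 + 7)/14) = 1.
  m_2 = 14*1 - 7 = 7, d_2 = (63 - 7^2)/14 = 14/14 = 1, a_2 = floor((7 + 7)/1) = 14.
  m_3 = 1*14 - 7 = 7, d_3 = (63 - 7^2)/1 = 14/1 = 14: (m_3, d_3) = (m_1, d_1) = (7, 14), so from here the quotients repeat a_1, a_2; the period length is 2.
Hence the expansion of sqrt(63) is a_0 = 7 followed by the repeating block 1, 14 (period 2).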